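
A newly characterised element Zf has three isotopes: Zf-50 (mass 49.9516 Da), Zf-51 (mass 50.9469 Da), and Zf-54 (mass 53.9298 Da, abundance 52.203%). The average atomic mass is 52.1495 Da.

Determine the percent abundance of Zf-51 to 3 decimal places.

12.173%

The remaining 47.797% is split between Zf-50 (fraction x) and Zf-51 (fraction 0.47797 − x).
Substituting: 49.9516x + 50.9469(0.47797 − x) = 23.996526506
(49.9516 − 50.9469)x = -0.354563287  ⇒  x = 0.35624, y = 0.12173
Zf-50: 35.624%, Zf-51: 12.173%.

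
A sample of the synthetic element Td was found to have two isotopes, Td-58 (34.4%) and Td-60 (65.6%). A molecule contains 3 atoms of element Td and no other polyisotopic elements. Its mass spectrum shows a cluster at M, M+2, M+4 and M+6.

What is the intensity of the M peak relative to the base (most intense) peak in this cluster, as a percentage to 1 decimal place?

Binomial terms of (0.344 + 0.656)^3: M 0.0407, M+2 0.2329, M+4 0.4441, M+6 0.2823 → M+4 is the base peak.
P(M+4) = C(3,2) × 0.344^1 × 0.656^2 = 3 × 0.3440 × 0.430336 = 0.444107 (base)
P(M) = C(3,0) × 0.344^3 × 0.656^0 = 1 × 0.04070758 × 1.0000 = 0.040708
Relative intensity = 0.040708 / 0.444107 × 100 = 9.2

9.2%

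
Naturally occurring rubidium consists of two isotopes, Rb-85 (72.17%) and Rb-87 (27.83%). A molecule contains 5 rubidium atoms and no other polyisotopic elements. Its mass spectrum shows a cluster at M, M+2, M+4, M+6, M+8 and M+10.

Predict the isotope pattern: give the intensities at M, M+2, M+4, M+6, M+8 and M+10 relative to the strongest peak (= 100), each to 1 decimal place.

51.9 : 100.0 : 77.1 : 29.7 : 5.7 : 0.4

The 5 Rb atoms are independent, so intensities follow the terms of (0.7217 + 0.2783)^5.
P(M) = 0.7217^5 = 0.195787
P(M+2) = 5 × 0.7217^4 × 0.2783^1 = 0.377494
P(M+4) = 10 × 0.7217^3 × 0.2783^2 = 0.291136
P(M+6) = 10 × 0.7217^2 × 0.2783^3 = 0.112267
P(M+8) = 5 × 0.7217^1 × 0.2783^4 = 0.021646
P(M+10) = 0.2783^5 = 0.001669
The M+2 peak is largest (0.377494); scaling to 100 gives 51.9 : 100.0 : 77.1 : 29.7 : 5.7 : 0.4.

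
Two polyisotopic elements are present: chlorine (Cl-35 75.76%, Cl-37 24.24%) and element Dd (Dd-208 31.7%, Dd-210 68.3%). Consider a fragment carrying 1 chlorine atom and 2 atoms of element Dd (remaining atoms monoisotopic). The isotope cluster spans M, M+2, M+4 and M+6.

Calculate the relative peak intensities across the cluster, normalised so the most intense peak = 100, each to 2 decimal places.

16.61 : 76.88 : 100.00 : 24.67

Chlorine pattern (n=1): 0.7576 : 0.2424
Element Dd pattern (n=2): 0.100489 : 0.433022 : 0.466489
Convolve the two distributions (both contribute in 2-u steps):
  M: 0.7576×0.100489 = 0.076130
  M+2: 0.7576×0.433022 + 0.2424×0.100489 = 0.352416
  M+4: 0.7576×0.466489 + 0.2424×0.433022 = 0.458377
  M+6: 0.2424×0.466489 = 0.113077
Scale to base peak (0.458377) = 100: 16.61 : 76.88 : 100.00 : 24.67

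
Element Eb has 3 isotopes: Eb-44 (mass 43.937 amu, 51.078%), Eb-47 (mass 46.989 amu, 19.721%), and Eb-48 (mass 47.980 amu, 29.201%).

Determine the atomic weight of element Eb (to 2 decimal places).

45.72 amu

Weight each isotope mass by its fractional abundance: 0.51078 × 43.937 + 0.19721 × 46.989 + 0.29201 × 47.980
= 22.4421 + 9.2667 + 14.0106 = 45.7194 amu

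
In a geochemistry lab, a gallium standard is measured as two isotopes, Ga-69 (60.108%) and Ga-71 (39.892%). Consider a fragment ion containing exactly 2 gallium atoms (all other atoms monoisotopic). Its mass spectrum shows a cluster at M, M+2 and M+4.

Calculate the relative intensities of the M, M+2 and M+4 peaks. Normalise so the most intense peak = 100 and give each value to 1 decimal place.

75.3 : 100.0 : 33.2

The 2 Ga atoms are independent, so intensities follow the terms of (0.60108 + 0.39892)^2.
P(M) = 0.60108^2 = 0.361297
P(M+2) = 2 × 0.60108^1 × 0.39892^1 = 0.479566
P(M+4) = 0.39892^2 = 0.159137
The M+2 peak is largest (0.479566); scaling to 100 gives 75.3 : 100.0 : 33.2.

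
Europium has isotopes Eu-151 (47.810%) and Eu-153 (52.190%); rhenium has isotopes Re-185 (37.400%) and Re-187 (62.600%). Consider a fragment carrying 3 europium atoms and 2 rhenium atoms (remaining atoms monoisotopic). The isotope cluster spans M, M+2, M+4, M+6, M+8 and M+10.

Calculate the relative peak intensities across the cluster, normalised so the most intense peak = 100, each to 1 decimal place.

Europium pattern (n=3): 0.10928391 : 0.3578871 : 0.39067407 : 0.14215492
Rhenium pattern (n=2): 0.139876 : 0.468248 : 0.391876
Convolve the two distributions (both contribute in 2-u steps):
  M: 0.10928391×0.139876 = 0.015286
  M+2: 0.10928391×0.468248 + 0.3578871×0.139876 = 0.101232
  M+4: 0.10928391×0.391876 + 0.3578871×0.468248 + 0.39067407×0.139876 = 0.265052
  M+6: 0.3578871×0.391876 + 0.39067407×0.468248 + 0.14215492×0.139876 = 0.343064
  M+8: 0.39067407×0.391876 + 0.14215492×0.468248 = 0.219660
  M+10: 0.14215492×0.391876 = 0.055707
Scale to base peak (0.343064) = 100: 4.5 : 29.5 : 77.3 : 100.0 : 64.0 : 16.2

4.5 : 29.5 : 77.3 : 100.0 : 64.0 : 16.2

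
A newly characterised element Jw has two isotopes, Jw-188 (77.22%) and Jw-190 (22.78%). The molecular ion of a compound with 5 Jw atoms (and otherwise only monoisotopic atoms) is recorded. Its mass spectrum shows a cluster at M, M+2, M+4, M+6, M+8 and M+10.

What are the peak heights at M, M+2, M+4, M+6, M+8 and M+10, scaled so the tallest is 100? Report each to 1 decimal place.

Each Jw atom is independently Jw-188 (p = 0.7722) or Jw-190 (q = 0.2278); the cluster is the binomial expansion (p + q)^5.
P(M) = 0.7722^5 = 0.274567
P(M+2) = 5 × 0.7722^4 × 0.2278^1 = 0.404989
P(M+4) = 10 × 0.7722^3 × 0.2278^2 = 0.238944
P(M+6) = 10 × 0.7722^2 × 0.2278^3 = 0.070489
P(M+8) = 5 × 0.7722^1 × 0.2278^4 = 0.010397
P(M+10) = 0.2278^5 = 0.000613
The M+2 peak is largest (0.404989); scaling to 100 gives 67.8 : 100.0 : 59.0 : 17.4 : 2.6 : 0.2.

67.8 : 100.0 : 59.0 : 17.4 : 2.6 : 0.2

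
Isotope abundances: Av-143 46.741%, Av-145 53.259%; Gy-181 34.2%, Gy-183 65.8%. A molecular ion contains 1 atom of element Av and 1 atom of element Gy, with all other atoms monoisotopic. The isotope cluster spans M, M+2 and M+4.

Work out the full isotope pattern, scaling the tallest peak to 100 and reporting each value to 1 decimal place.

32.6 : 100.0 : 71.6

Element Av pattern (n=1): 0.46741 : 0.53259
Element Gy pattern (n=1): 0.3420 : 0.6580
Convolve the two distributions (both contribute in 2-u steps):
  M: 0.46741×0.3420 = 0.159854
  M+2: 0.46741×0.6580 + 0.53259×0.3420 = 0.489702
  M+4: 0.53259×0.6580 = 0.350444
Scale to base peak (0.489702) = 100: 32.6 : 100.0 : 71.6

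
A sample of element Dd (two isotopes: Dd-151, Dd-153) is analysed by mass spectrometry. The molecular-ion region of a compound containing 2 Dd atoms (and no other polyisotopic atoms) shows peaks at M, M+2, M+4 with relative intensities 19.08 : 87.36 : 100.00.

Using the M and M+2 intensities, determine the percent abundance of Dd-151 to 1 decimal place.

30.4%

Write p for the Dd-151 fraction. I(M+2)/I(M) = [C(2,1)·p^1·(1−p)] / p^2 = 2·(1−p)/p = 87.36/19.08 = 4.5786
(1−p)/p = 4.5786/2 = 2.2893  ⇒  p = 1/(1 + 2.2893) = 0.3040
Dd-151: 30.4%, Dd-153: 69.6%.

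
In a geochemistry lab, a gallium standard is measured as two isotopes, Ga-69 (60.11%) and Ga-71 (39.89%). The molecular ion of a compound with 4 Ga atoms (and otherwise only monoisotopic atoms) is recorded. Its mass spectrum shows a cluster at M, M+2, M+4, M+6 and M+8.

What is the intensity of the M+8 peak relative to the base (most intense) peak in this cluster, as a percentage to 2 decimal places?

Term probabilities: M 0.1306, M+2 0.3465, M+4 0.3450, M+6 0.1526, M+8 0.0253. Base peak = M+2.
P(M+2) = C(4,1) × 0.6011^3 × 0.3989^1 = 4 × 0.21719018 × 0.3989 = 0.346549 (base)
P(M+8) = C(4,4) × 0.6011^0 × 0.3989^4 = 1 × 1.0000 × 0.02531956 = 0.025320
Relative intensity = 0.025320 / 0.346549 × 100 = 7.31

7.31%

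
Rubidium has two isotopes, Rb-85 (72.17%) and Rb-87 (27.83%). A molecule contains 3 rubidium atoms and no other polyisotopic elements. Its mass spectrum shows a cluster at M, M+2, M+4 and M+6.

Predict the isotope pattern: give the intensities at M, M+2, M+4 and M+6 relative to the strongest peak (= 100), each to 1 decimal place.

Each Rb atom is independently Rb-85 (p = 0.7217) or Rb-87 (q = 0.2783); the cluster is the binomial expansion (p + q)^3.
P(M) = 0.7217^3 = 0.375898
P(M+2) = 3 × 0.7217^2 × 0.2783^1 = 0.434858
P(M+4) = 3 × 0.7217^1 × 0.2783^2 = 0.167689
P(M+6) = 0.2783^3 = 0.021555
The M+2 peak is largest (0.434858); scaling to 100 gives 86.4 : 100.0 : 38.6 : 5.0.

86.4 : 100.0 : 38.6 : 5.0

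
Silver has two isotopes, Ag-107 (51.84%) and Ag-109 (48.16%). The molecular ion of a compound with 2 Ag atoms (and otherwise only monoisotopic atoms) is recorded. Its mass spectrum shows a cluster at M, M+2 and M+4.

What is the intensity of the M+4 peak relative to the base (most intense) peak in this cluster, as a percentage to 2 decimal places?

(0.5184 + 0.4816)^2 gives M 0.2687, M+2 0.4993, M+4 0.2319; the largest is M+2.
P(M+2) = C(2,1) × 0.5184^1 × 0.4816^1 = 2 × 0.5184 × 0.4816 = 0.499323 (base)
P(M+4) = C(2,2) × 0.5184^0 × 0.4816^2 = 1 × 1.0000 × 0.23193856 = 0.231939
Relative intensity = 0.231939 / 0.499323 × 100 = 46.45

46.45%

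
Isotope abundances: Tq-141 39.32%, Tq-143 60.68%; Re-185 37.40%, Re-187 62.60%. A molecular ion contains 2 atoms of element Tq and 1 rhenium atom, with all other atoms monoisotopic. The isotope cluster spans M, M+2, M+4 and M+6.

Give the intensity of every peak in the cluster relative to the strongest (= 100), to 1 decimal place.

13.2 : 63.1 : 100.0 : 52.8

Element Tq pattern (n=2): 0.15460624 : 0.47718752 : 0.36820624
Rhenium pattern (n=1): 0.3740 : 0.6260
Convolve the two distributions (both contribute in 2-u steps):
  M: 0.15460624×0.3740 = 0.057823
  M+2: 0.15460624×0.6260 + 0.47718752×0.3740 = 0.275252
  M+4: 0.47718752×0.6260 + 0.36820624×0.3740 = 0.436429
  M+6: 0.36820624×0.6260 = 0.230497
Scale to base peak (0.436429) = 100: 13.2 : 63.1 : 100.0 : 52.8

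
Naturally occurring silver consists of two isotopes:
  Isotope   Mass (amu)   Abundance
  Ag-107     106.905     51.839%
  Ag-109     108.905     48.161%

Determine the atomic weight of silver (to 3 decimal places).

107.868 amu

The abundance-weighted mean is 0.51839 × 106.905 + 0.48161 × 108.905
= 55.4185 + 52.4497 = 107.8682 amu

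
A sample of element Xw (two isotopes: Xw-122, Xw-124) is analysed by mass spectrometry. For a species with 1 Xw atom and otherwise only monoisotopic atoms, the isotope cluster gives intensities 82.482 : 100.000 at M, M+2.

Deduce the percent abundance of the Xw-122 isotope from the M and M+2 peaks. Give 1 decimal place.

If p is the fraction of Xw that is Xw-122, then I(M+2)/I(M) = [C(1,1)·p^0·(1−p)] / p^1 = 1·(1−p)/p = 100.000/82.482 = 1.2124
(1−p)/p = 1.2124/1 = 1.2124  ⇒  p = 1/(1 + 1.2124) = 0.4520
Xw-122: 45.2%, Xw-124: 54.8%.

45.2%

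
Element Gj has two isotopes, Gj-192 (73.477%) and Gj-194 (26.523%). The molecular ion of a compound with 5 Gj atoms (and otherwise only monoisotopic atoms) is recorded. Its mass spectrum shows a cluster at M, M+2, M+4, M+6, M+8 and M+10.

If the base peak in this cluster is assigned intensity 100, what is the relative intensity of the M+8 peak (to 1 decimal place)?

4.7

Binomial terms of (0.73477 + 0.26523)^5: M 0.2142, M+2 0.3865, M+4 0.2791, M+6 0.1007, M+8 0.0182, M+10 0.0013 → M+2 is the base peak.
P(M+2) = C(5,1) × 0.73477^4 × 0.26523^1 = 5 × 0.29147792 × 0.26523 = 0.386543 (base)
P(M+8) = C(5,4) × 0.73477^1 × 0.26523^4 = 5 × 0.73477 × 0.00494869 = 0.018181
Relative intensity = 0.018181 / 0.386543 × 100 = 4.7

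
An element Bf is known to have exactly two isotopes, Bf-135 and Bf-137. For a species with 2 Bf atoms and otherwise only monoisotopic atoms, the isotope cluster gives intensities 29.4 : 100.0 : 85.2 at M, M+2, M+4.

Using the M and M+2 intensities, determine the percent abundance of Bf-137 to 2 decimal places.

62.97%

If p is the fraction of Bf that is Bf-135, then I(M+2)/I(M) = [C(2,1)·p^1·(1−p)] / p^2 = 2·(1−p)/p = 100.0/29.4 = 3.4014
(1−p)/p = 3.4014/2 = 1.7007  ⇒  p = 1/(1 + 1.7007) = 0.3703
Bf-135: 37.03%, Bf-137: 62.97%.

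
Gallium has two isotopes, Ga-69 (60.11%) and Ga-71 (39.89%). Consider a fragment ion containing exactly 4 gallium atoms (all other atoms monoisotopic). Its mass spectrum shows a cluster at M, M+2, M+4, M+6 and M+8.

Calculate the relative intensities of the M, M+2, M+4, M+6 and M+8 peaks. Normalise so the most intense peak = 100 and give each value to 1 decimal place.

37.7 : 100.0 : 99.5 : 44.0 : 7.3

Expanding (0.6011 + 0.3989)^4:
P(M) = 0.6011^4 = 0.130553
P(M+2) = 4 × 0.6011^3 × 0.3989^1 = 0.346549
P(M+4) = 6 × 0.6011^2 × 0.3989^2 = 0.344963
P(M+6) = 4 × 0.6011^1 × 0.3989^3 = 0.152616
P(M+8) = 0.3989^4 = 0.025320
The M+2 peak is largest (0.346549); scaling to 100 gives 37.7 : 100.0 : 99.5 : 44.0 : 7.3.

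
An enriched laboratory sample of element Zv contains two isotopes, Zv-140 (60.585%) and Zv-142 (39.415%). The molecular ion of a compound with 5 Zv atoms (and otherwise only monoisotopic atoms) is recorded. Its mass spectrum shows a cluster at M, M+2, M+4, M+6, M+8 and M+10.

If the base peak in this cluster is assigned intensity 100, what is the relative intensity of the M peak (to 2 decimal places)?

(0.60585 + 0.39415)^5 gives M 0.0816, M+2 0.2655, M+4 0.3455, M+6 0.2248, M+8 0.0731, M+10 0.0095; the largest is M+4.
P(M+4) = C(5,2) × 0.60585^3 × 0.39415^2 = 10 × 0.2223798 × 0.15535422 = 0.345476 (base)
P(M) = C(5,0) × 0.60585^5 × 0.39415^0 = 1 × 0.08162544 × 1.0000 = 0.081625
Relative intensity = 0.081625 / 0.345476 × 100 = 23.63

23.63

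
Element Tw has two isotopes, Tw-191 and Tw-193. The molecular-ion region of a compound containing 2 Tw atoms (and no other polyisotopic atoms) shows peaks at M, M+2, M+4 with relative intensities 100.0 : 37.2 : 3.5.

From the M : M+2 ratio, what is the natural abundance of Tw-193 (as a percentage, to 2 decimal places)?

15.68%

Let p = fractional abundance of Tw-191. I(M+2)/I(M) = [C(2,1)·p^1·(1−p)] / p^2 = 2·(1−p)/p = 37.2/100.0 = 0.3720
(1−p)/p = 0.3720/2 = 0.1860  ⇒  p = 1/(1 + 0.1860) = 0.8432
Tw-191: 84.32%, Tw-193: 15.68%.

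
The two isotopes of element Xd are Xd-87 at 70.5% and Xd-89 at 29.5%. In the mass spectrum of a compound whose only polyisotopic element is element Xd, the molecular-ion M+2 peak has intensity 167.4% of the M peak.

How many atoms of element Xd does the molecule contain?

With n Xd atoms, P(M+2)/P(M) = C(n,1)·p^(n−1)q / p^n = n·q/p = n · 0.295/0.705.
n = 1.674 × 0.705/0.295 = 4.00 ≈ 4

4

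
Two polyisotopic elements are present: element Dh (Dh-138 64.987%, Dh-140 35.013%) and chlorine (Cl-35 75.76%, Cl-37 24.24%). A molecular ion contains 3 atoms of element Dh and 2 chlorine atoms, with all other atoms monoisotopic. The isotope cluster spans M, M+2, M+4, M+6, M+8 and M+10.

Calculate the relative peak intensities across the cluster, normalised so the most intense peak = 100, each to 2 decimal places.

44.32 : 100.00 : 88.98 : 38.96 : 8.39 : 0.71

Element Dh pattern (n=3): 0.27446026 : 0.44361228 : 0.23900467 : 0.04292279
Chlorine pattern (n=2): 0.57395776 : 0.36728448 : 0.05875776
Convolve the two distributions (both contribute in 2-u steps):
  M: 0.27446026×0.57395776 = 0.157529
  M+2: 0.27446026×0.36728448 + 0.44361228×0.57395776 = 0.355420
  M+4: 0.27446026×0.05875776 + 0.44361228×0.36728448 + 0.23900467×0.57395776 = 0.316237
  M+6: 0.44361228×0.05875776 + 0.23900467×0.36728448 + 0.04292279×0.57395776 = 0.138484
  M+8: 0.23900467×0.05875776 + 0.04292279×0.36728448 = 0.029808
  M+10: 0.04292279×0.05875776 = 0.002522
Scale to base peak (0.355420) = 100: 44.32 : 100.00 : 88.98 : 38.96 : 8.39 : 0.71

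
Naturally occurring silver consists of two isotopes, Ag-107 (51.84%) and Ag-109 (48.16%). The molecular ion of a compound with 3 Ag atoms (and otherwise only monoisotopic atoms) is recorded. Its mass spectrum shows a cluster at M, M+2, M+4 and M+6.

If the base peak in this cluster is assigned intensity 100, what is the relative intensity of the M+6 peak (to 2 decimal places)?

Term probabilities: M 0.1393, M+2 0.3883, M+4 0.3607, M+6 0.1117. Base peak = M+2.
P(M+2) = C(3,1) × 0.5184^2 × 0.4816^1 = 3 × 0.26873856 × 0.4816 = 0.388273 (base)
P(M+6) = C(3,3) × 0.5184^0 × 0.4816^3 = 1 × 1.0000 × 0.11170161 = 0.111702
Relative intensity = 0.111702 / 0.388273 × 100 = 28.77

28.77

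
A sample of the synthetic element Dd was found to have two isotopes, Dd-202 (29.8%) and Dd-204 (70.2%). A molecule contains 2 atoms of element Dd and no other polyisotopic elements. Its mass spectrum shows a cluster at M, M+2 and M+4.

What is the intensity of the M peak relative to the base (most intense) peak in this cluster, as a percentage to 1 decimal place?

(0.298 + 0.702)^2 gives M 0.0888, M+2 0.4184, M+4 0.4928; the largest is M+4.
P(M+4) = C(2,2) × 0.298^0 × 0.702^2 = 1 × 1.0000 × 0.492804 = 0.492804 (base)
P(M) = C(2,0) × 0.298^2 × 0.702^0 = 1 × 0.088804 × 1.0000 = 0.088804
Relative intensity = 0.088804 / 0.492804 × 100 = 18.0

18.0%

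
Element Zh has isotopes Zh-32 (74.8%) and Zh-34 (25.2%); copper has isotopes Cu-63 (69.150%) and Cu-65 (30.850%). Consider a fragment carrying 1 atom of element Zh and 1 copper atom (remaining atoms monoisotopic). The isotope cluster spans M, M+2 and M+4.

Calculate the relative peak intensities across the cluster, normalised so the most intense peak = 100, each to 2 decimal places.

100.00 : 78.30 : 15.03

Element Zh pattern (n=1): 0.7480 : 0.2520
Copper pattern (n=1): 0.6915 : 0.3085
Convolve the two distributions (both contribute in 2-u steps):
  M: 0.7480×0.6915 = 0.517242
  M+2: 0.7480×0.3085 + 0.2520×0.6915 = 0.405016
  M+4: 0.2520×0.3085 = 0.077742
Scale to base peak (0.517242) = 100: 100.00 : 78.30 : 15.03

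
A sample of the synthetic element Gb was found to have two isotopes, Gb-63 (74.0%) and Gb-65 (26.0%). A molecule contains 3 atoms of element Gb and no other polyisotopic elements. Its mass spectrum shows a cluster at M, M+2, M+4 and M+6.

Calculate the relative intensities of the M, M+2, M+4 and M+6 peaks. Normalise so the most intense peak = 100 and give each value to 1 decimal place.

The 3 Gb atoms are independent, so intensities follow the terms of (0.740 + 0.260)^3.
P(M) = 0.740^3 = 0.405224
P(M+2) = 3 × 0.740^2 × 0.260^1 = 0.427128
P(M+4) = 3 × 0.740^1 × 0.260^2 = 0.150072
P(M+6) = 0.260^3 = 0.017576
The M+2 peak is largest (0.427128); scaling to 100 gives 94.9 : 100.0 : 35.1 : 4.1.

94.9 : 100.0 : 35.1 : 4.1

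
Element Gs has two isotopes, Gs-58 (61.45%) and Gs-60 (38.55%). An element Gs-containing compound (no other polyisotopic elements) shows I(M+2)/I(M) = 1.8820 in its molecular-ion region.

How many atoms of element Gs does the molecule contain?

For n independent Gs atoms, I(M+2)/I(M) = n · (abundance Gs-60) / (abundance Gs-58) = n · 0.3855/0.6145.
n = 1.8820 × 0.6145/0.3855 = 3.00 ≈ 3

3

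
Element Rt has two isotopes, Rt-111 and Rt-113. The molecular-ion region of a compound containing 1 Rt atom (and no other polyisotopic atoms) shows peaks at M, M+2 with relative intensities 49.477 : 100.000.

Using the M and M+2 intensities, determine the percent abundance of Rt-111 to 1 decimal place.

33.1%

If p is the fraction of Rt that is Rt-111, then I(M+2)/I(M) = [C(1,1)·p^0·(1−p)] / p^1 = 1·(1−p)/p = 100.000/49.477 = 2.0211
(1−p)/p = 2.0211/1 = 2.0211  ⇒  p = 1/(1 + 2.0211) = 0.3310
Rt-111: 33.1%, Rt-113: 66.9%.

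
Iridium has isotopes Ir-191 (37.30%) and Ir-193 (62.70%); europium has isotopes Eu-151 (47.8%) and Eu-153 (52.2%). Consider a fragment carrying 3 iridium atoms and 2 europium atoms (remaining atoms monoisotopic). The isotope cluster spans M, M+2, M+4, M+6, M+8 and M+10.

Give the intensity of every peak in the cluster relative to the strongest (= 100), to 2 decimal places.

3.42 : 24.68 : 70.65 : 100.00 : 69.96 : 19.35

Iridium pattern (n=3): 0.05189512 : 0.26170165 : 0.43991135 : 0.24649188
Europium pattern (n=2): 0.228484 : 0.499032 : 0.272484
Convolve the two distributions (both contribute in 2-u steps):
  M: 0.05189512×0.228484 = 0.011857
  M+2: 0.05189512×0.499032 + 0.26170165×0.228484 = 0.085692
  M+4: 0.05189512×0.272484 + 0.26170165×0.499032 + 0.43991135×0.228484 = 0.245251
  M+6: 0.26170165×0.272484 + 0.43991135×0.499032 + 0.24649188×0.228484 = 0.347159
  M+8: 0.43991135×0.272484 + 0.24649188×0.499032 = 0.242876
  M+10: 0.24649188×0.272484 = 0.067165
Scale to base peak (0.347159) = 100: 3.42 : 24.68 : 70.65 : 100.00 : 69.96 : 19.35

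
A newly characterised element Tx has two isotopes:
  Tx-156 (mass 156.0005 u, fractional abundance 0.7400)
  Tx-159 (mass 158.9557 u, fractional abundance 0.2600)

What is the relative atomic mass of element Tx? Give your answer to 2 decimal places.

Ar = Σ fᵢ·mᵢ = 0.7400 × 156.0005 + 0.2600 × 158.9557
= 115.44037 + 41.32848 = 156.76885 u

156.77 u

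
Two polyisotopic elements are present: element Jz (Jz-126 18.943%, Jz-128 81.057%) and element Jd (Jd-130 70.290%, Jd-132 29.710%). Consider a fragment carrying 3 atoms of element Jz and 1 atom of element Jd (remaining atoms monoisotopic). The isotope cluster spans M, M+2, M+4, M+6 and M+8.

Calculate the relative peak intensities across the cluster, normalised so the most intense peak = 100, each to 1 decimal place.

1.0 : 13.1 : 59.4 : 100.0 : 32.6

Element Jz pattern (n=3): 0.00679745 : 0.08725881 : 0.37338001 : 0.53256372
Element Jd pattern (n=1): 0.7029 : 0.2971
Convolve the two distributions (both contribute in 2-u steps):
  M: 0.00679745×0.7029 = 0.004778
  M+2: 0.00679745×0.2971 + 0.08725881×0.7029 = 0.063354
  M+4: 0.08725881×0.2971 + 0.37338001×0.7029 = 0.288373
  M+6: 0.37338001×0.2971 + 0.53256372×0.7029 = 0.485270
  M+8: 0.53256372×0.2971 = 0.158225
Scale to base peak (0.485270) = 100: 1.0 : 13.1 : 59.4 : 100.0 : 32.6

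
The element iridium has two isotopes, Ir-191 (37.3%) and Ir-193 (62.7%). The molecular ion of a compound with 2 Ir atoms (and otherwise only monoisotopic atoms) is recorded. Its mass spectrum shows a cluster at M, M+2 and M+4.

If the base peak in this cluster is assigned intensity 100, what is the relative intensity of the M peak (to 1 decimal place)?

29.7

Term probabilities: M 0.1391, M+2 0.4677, M+4 0.3931. Base peak = M+2.
P(M+2) = C(2,1) × 0.373^1 × 0.627^1 = 2 × 0.3730 × 0.6270 = 0.467742 (base)
P(M) = C(2,0) × 0.373^2 × 0.627^0 = 1 × 0.139129 × 1.0000 = 0.139129
Relative intensity = 0.139129 / 0.467742 × 100 = 29.7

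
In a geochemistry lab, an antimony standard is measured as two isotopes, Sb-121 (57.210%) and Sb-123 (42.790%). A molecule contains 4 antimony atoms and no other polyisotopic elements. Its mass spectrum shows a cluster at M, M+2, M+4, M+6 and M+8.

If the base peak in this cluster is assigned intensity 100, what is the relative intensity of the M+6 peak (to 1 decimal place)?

Binomial terms of (0.57210 + 0.42790)^4: M 0.1071, M+2 0.3205, M+4 0.3596, M+6 0.1793, M+8 0.0335 → M+4 is the base peak.
P(M+4) = C(4,2) × 0.57210^2 × 0.42790^2 = 6 × 0.32729841 × 0.18309841 = 0.359567 (base)
P(M+6) = C(4,3) × 0.57210^1 × 0.42790^3 = 4 × 0.5721 × 0.07834781 = 0.179291
Relative intensity = 0.179291 / 0.359567 × 100 = 49.9

49.9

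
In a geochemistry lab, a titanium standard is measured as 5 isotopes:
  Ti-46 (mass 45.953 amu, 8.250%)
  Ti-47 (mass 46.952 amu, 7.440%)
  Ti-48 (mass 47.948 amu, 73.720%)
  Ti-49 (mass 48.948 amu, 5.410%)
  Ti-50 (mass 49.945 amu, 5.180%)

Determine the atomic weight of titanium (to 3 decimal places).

The abundance-weighted mean is 0.08250 × 45.953 + 0.07440 × 46.952 + 0.73720 × 47.948 + 0.05410 × 48.948 + 0.05180 × 49.945
= 3.7911 + 3.4932 + 35.3473 + 2.6481 + 2.5872 = 47.8669 amu

47.867 amu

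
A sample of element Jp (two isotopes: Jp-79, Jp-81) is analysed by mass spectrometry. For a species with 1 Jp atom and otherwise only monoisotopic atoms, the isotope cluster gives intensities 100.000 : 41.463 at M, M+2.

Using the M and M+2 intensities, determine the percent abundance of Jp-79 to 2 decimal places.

Write p for the Jp-79 fraction. I(M+2)/I(M) = [C(1,1)·p^0·(1−p)] / p^1 = 1·(1−p)/p = 41.463/100.000 = 0.4146
(1−p)/p = 0.4146/1 = 0.4146  ⇒  p = 1/(1 + 0.4146) = 0.7069
Jp-79: 70.69%, Jp-81: 29.31%.

70.69%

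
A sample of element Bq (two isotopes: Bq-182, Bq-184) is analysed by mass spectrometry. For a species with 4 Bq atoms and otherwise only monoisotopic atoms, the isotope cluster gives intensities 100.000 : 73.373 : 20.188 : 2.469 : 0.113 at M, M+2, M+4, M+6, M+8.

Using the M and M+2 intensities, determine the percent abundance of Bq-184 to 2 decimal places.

15.50%

Write p for the Bq-182 fraction. I(M+2)/I(M) = [C(4,1)·p^3·(1−p)] / p^4 = 4·(1−p)/p = 73.373/100.000 = 0.7337
(1−p)/p = 0.7337/4 = 0.1834  ⇒  p = 1/(1 + 0.1834) = 0.8450
Bq-182: 84.50%, Bq-184: 15.50%.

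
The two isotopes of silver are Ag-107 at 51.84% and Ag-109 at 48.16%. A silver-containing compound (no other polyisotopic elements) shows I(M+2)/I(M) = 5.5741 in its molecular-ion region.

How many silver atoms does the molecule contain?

6

For n independent Ag atoms, I(M+2)/I(M) = n · (abundance Ag-109) / (abundance Ag-107) = n · 0.4816/0.5184.
n = 5.5741 × 0.5184/0.4816 = 6.00 ≈ 6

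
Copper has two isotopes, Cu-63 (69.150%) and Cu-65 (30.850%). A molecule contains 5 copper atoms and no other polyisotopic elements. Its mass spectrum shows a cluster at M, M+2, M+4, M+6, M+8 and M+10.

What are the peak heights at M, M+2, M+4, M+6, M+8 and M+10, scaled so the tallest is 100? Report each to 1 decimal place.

44.8 : 100.0 : 89.2 : 39.8 : 8.9 : 0.8

Each Cu atom is independently Cu-63 (p = 0.69150) or Cu-65 (q = 0.30850); the cluster is the binomial expansion (p + q)^5.
P(M) = 0.69150^5 = 0.158111
P(M+2) = 5 × 0.69150^4 × 0.30850^1 = 0.352691
P(M+4) = 10 × 0.69150^3 × 0.30850^2 = 0.314693
P(M+6) = 10 × 0.69150^2 × 0.30850^3 = 0.140394
P(M+8) = 5 × 0.69150^1 × 0.30850^4 = 0.031317
P(M+10) = 0.30850^5 = 0.002794
The M+2 peak is largest (0.352691); scaling to 100 gives 44.8 : 100.0 : 89.2 : 39.8 : 8.9 : 0.8.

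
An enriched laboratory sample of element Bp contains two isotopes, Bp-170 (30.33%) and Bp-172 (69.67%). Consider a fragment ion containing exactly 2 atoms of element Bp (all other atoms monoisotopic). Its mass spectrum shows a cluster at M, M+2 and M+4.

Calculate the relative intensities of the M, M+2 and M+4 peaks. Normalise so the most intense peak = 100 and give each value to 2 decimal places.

Each Bp atom is independently Bp-170 (p = 0.3033) or Bp-172 (q = 0.6967); the cluster is the binomial expansion (p + q)^2.
P(M) = 0.3033^2 = 0.091991
P(M+2) = 2 × 0.3033^1 × 0.6967^1 = 0.422618
P(M+4) = 0.6967^2 = 0.485391
The M+4 peak is largest (0.485391); scaling to 100 gives 18.95 : 87.07 : 100.00.

18.95 : 87.07 : 100.00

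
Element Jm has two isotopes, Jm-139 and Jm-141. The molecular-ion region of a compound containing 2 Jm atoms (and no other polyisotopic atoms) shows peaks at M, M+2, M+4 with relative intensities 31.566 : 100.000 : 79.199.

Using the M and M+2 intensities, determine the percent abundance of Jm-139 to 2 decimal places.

Write p for the Jm-139 fraction. I(M+2)/I(M) = [C(2,1)·p^1·(1−p)] / p^2 = 2·(1−p)/p = 100.000/31.566 = 3.1680
(1−p)/p = 3.1680/2 = 1.5840  ⇒  p = 1/(1 + 1.5840) = 0.3870
Jm-139: 38.70%, Jm-141: 61.30%.

38.70%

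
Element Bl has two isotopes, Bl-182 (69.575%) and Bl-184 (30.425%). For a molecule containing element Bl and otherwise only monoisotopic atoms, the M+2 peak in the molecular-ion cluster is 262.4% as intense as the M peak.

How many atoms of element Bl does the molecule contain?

6

With n Bl atoms, P(M+2)/P(M) = C(n,1)·p^(n−1)q / p^n = n·q/p = n · 0.30425/0.69575.
n = 2.624 × 0.69575/0.30425 = 6.00 ≈ 6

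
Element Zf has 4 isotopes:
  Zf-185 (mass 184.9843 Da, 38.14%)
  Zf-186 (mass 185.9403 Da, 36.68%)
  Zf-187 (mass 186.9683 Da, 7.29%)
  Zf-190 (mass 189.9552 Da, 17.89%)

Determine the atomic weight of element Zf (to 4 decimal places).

186.3689 Da

Weight each isotope mass by its fractional abundance: 0.3814 × 184.9843 + 0.3668 × 185.9403 + 0.0729 × 186.9683 + 0.1789 × 189.9552
= 70.55301 + 68.20290 + 13.62999 + 33.98299 = 186.36889 Da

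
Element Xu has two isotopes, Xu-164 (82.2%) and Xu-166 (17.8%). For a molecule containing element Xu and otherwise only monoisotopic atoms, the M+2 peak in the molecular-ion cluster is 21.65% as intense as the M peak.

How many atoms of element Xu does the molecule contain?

1

The M+2/M ratio from n Xu atoms is n · q/p = n · 0.178/0.822.
n = 0.2165 × 0.822/0.178 = 1.00 ≈ 1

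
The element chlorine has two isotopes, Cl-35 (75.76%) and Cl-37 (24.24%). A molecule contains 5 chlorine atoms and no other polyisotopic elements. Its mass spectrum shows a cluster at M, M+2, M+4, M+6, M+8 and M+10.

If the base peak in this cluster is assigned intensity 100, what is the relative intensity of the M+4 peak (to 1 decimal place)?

Term probabilities: M 0.2496, M+2 0.3993, M+4 0.2555, M+6 0.0817, M+8 0.0131, M+10 0.0008. Base peak = M+2.
P(M+2) = C(5,1) × 0.7576^4 × 0.2424^1 = 5 × 0.32942751 × 0.2424 = 0.399266 (base)
P(M+4) = C(5,2) × 0.7576^3 × 0.2424^2 = 10 × 0.4348304 × 0.05875776 = 0.255497
Relative intensity = 0.255497 / 0.399266 × 100 = 64.0

64.0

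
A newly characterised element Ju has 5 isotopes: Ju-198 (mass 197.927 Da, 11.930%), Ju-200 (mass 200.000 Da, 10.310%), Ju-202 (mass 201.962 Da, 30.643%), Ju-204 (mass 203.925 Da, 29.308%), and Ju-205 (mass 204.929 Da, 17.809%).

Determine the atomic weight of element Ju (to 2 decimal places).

Average mass = Σ (abundance × isotope mass) = 0.11930 × 197.927 + 0.10310 × 200.000 + 0.30643 × 201.962 + 0.29308 × 203.925 + 0.17809 × 204.929
= 23.6127 + 20.6200 + 61.8872 + 59.7663 + 36.4958 = 202.3820 Da

202.38 Da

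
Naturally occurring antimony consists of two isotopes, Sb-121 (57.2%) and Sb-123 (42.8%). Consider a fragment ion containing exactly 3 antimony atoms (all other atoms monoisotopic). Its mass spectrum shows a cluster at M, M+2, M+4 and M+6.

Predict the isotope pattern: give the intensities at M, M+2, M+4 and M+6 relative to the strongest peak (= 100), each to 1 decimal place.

44.5 : 100.0 : 74.8 : 18.7

Each Sb atom is independently Sb-121 (p = 0.572) or Sb-123 (q = 0.428); the cluster is the binomial expansion (p + q)^3.
P(M) = 0.572^3 = 0.187149
P(M+2) = 3 × 0.572^2 × 0.428^1 = 0.420104
P(M+4) = 3 × 0.572^1 × 0.428^2 = 0.314344
P(M+6) = 0.428^3 = 0.078403
The M+2 peak is largest (0.420104); scaling to 100 gives 44.5 : 100.0 : 74.8 : 18.7.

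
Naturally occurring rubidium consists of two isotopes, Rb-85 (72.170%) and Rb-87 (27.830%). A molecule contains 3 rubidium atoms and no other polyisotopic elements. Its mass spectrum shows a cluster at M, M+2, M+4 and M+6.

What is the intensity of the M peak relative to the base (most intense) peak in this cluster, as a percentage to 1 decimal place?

Binomial terms of (0.72170 + 0.27830)^3: M 0.3759, M+2 0.4349, M+4 0.1677, M+6 0.0216 → M+2 is the base peak.
P(M+2) = C(3,1) × 0.72170^2 × 0.27830^1 = 3 × 0.52085089 × 0.2783 = 0.434858 (base)
P(M) = C(3,0) × 0.72170^3 × 0.27830^0 = 1 × 0.37589809 × 1.0000 = 0.375898
Relative intensity = 0.375898 / 0.434858 × 100 = 86.4

86.4%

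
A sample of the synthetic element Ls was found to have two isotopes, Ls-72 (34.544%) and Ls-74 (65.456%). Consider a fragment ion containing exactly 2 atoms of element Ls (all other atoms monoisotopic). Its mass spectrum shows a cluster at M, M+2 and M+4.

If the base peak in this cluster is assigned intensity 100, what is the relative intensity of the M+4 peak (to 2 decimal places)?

(0.34544 + 0.65456)^2 gives M 0.1193, M+2 0.4522, M+4 0.4284; the largest is M+2.
P(M+2) = C(2,1) × 0.34544^1 × 0.65456^1 = 2 × 0.34544 × 0.65456 = 0.452222 (base)
P(M+4) = C(2,2) × 0.34544^0 × 0.65456^2 = 1 × 1.0000 × 0.42844879 = 0.428449
Relative intensity = 0.428449 / 0.452222 × 100 = 94.74

94.74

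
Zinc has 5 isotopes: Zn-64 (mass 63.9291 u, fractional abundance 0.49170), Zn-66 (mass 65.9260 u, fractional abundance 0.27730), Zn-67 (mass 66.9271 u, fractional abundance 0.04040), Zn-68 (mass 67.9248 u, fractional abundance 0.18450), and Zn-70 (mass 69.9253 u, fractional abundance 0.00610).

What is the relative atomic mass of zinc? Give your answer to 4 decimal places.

Weight each isotope mass by its fractional abundance: 0.49170 × 63.9291 + 0.27730 × 65.9260 + 0.04040 × 66.9271 + 0.18450 × 67.9248 + 0.00610 × 69.9253
= 31.43394 + 18.28128 + 2.70385 + 12.53213 + 0.42654 = 65.37774 u

65.3777 u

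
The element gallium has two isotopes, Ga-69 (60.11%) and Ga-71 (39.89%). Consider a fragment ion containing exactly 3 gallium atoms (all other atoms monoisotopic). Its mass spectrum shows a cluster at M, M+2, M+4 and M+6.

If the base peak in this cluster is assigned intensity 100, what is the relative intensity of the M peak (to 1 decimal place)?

(0.6011 + 0.3989)^3 gives M 0.2172, M+2 0.4324, M+4 0.2869, M+6 0.0635; the largest is M+2.
P(M+2) = C(3,1) × 0.6011^2 × 0.3989^1 = 3 × 0.36132121 × 0.3989 = 0.432393 (base)
P(M) = C(3,0) × 0.6011^3 × 0.3989^0 = 1 × 0.21719018 × 1.0000 = 0.217190
Relative intensity = 0.217190 / 0.432393 × 100 = 50.2

50.2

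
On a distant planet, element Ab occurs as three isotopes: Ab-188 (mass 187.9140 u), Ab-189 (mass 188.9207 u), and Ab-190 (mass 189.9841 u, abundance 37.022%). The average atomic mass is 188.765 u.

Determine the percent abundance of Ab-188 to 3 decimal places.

54.574%

Let x and y be the fractions of Ab-188 and Ab-189. Then x + y = 1 − 0.37022 = 0.62978 and 187.9140x + 188.9207y = 188.765 − 0.37022×189.9841 = 118.429086498.
Substituting: 187.9140x + 188.9207(0.62978 − x) = 118.429086498
(187.9140 − 188.9207)x = -0.549391948  ⇒  x = 0.54574, y = 0.08404
Ab-188: 54.574%, Ab-189: 8.404%.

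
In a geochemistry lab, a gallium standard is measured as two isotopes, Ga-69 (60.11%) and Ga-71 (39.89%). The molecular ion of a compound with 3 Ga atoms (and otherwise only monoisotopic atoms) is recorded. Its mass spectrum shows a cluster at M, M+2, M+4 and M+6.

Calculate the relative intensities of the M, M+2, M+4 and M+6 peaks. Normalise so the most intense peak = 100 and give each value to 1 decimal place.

The 3 Ga atoms are independent, so intensities follow the terms of (0.6011 + 0.3989)^3.
P(M) = 0.6011^3 = 0.217190
P(M+2) = 3 × 0.6011^2 × 0.3989^1 = 0.432393
P(M+4) = 3 × 0.6011^1 × 0.3989^2 = 0.286943
P(M+6) = 0.3989^3 = 0.063473
The M+2 peak is largest (0.432393); scaling to 100 gives 50.2 : 100.0 : 66.4 : 14.7.

50.2 : 100.0 : 66.4 : 14.7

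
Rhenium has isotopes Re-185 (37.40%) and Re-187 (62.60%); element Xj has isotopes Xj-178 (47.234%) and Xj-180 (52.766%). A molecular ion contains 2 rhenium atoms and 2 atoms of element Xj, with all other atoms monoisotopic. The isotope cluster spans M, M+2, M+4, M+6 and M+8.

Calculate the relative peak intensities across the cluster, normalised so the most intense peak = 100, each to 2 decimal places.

8.67 : 48.42 : 100.00 : 90.53 : 30.33

Rhenium pattern (n=2): 0.139876 : 0.468248 : 0.391876
Element Xj pattern (n=2): 0.22310508 : 0.49846985 : 0.27842508
Convolve the two distributions (both contribute in 2-u steps):
  M: 0.139876×0.22310508 = 0.031207
  M+2: 0.139876×0.49846985 + 0.468248×0.22310508 = 0.174192
  M+4: 0.139876×0.27842508 + 0.468248×0.49846985 + 0.391876×0.22310508 = 0.359782
  M+6: 0.468248×0.27842508 + 0.391876×0.49846985 = 0.325710
  M+8: 0.391876×0.27842508 = 0.109108
Scale to base peak (0.359782) = 100: 8.67 : 48.42 : 100.00 : 90.53 : 30.33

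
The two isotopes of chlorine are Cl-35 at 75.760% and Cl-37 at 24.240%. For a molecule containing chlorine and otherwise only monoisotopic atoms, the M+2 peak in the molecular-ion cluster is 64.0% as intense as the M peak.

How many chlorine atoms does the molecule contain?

2

With n Cl atoms, P(M+2)/P(M) = C(n,1)·p^(n−1)q / p^n = n·q/p = n · 0.24240/0.75760.
n = 0.640 × 0.75760/0.24240 = 2.00 ≈ 2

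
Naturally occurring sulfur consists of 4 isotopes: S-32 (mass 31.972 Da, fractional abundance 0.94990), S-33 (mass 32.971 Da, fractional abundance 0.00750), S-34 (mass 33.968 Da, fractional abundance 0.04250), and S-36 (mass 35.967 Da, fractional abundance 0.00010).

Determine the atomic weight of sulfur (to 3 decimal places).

32.065 Da

The abundance-weighted mean is 0.94990 × 31.972 + 0.00750 × 32.971 + 0.04250 × 33.968 + 0.00010 × 35.967
= 30.3702 + 0.2473 + 1.4436 + 0.0036 = 32.0647 Da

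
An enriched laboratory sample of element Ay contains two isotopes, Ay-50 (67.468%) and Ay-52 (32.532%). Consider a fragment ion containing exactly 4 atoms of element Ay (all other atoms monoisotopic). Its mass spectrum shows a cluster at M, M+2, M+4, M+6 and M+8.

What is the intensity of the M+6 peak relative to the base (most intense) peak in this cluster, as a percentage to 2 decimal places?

23.25%

Binomial terms of (0.67468 + 0.32532)^4: M 0.2072, M+2 0.3996, M+4 0.2890, M+6 0.0929, M+8 0.0112 → M+2 is the base peak.
P(M+2) = C(4,1) × 0.67468^3 × 0.32532^1 = 4 × 0.30710968 × 0.32532 = 0.399636 (base)
P(M+6) = C(4,3) × 0.67468^1 × 0.32532^3 = 4 × 0.67468 × 0.03442962 = 0.092916
Relative intensity = 0.092916 / 0.399636 × 100 = 23.25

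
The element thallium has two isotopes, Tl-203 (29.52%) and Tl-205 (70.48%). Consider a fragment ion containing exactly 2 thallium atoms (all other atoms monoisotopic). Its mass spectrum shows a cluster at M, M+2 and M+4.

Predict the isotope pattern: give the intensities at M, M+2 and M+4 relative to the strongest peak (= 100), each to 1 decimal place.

17.5 : 83.8 : 100.0

The 2 Tl atoms are independent, so intensities follow the terms of (0.2952 + 0.7048)^2.
P(M) = 0.2952^2 = 0.087143
P(M+2) = 2 × 0.2952^1 × 0.7048^1 = 0.416114
P(M+4) = 0.7048^2 = 0.496743
The M+4 peak is largest (0.496743); scaling to 100 gives 17.5 : 83.8 : 100.0.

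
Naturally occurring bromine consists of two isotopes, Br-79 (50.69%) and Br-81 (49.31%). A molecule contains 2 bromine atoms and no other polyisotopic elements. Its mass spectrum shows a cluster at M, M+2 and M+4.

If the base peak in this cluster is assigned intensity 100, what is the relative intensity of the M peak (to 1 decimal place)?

51.4

(0.5069 + 0.4931)^2 gives M 0.2569, M+2 0.4999, M+4 0.2431; the largest is M+2.
P(M+2) = C(2,1) × 0.5069^1 × 0.4931^1 = 2 × 0.5069 × 0.4931 = 0.499905 (base)
P(M) = C(2,0) × 0.5069^2 × 0.4931^0 = 1 × 0.25694761 × 1.0000 = 0.256948
Relative intensity = 0.256948 / 0.499905 × 100 = 51.4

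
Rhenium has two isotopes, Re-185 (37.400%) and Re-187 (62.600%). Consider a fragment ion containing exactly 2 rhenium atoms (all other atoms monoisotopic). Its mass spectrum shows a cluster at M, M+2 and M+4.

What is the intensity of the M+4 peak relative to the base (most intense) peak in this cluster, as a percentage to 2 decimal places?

(0.37400 + 0.62600)^2 gives M 0.1399, M+2 0.4682, M+4 0.3919; the largest is M+2.
P(M+2) = C(2,1) × 0.37400^1 × 0.62600^1 = 2 × 0.3740 × 0.6260 = 0.468248 (base)
P(M+4) = C(2,2) × 0.37400^0 × 0.62600^2 = 1 × 1.0000 × 0.391876 = 0.391876
Relative intensity = 0.391876 / 0.468248 × 100 = 83.69

83.69%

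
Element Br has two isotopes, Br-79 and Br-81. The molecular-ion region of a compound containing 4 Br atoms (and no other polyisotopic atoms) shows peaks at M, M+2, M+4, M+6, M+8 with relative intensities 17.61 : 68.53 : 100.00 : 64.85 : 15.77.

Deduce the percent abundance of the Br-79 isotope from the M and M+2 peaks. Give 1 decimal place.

Let p = fractional abundance of Br-79. I(M+2)/I(M) = [C(4,1)·p^3·(1−p)] / p^4 = 4·(1−p)/p = 68.53/17.61 = 3.8915
(1−p)/p = 3.8915/4 = 0.9729  ⇒  p = 1/(1 + 0.9729) = 0.5069
Br-79: 50.7%, Br-81: 49.3%.

50.7%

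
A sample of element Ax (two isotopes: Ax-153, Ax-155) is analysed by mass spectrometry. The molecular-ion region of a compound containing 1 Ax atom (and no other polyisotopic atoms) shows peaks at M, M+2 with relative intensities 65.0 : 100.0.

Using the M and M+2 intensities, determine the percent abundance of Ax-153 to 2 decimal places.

39.39%

Let p = fractional abundance of Ax-153. I(M+2)/I(M) = [C(1,1)·p^0·(1−p)] / p^1 = 1·(1−p)/p = 100.0/65.0 = 1.5385
(1−p)/p = 1.5385/1 = 1.5385  ⇒  p = 1/(1 + 1.5385) = 0.3939
Ax-153: 39.39%, Ax-155: 60.61%.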